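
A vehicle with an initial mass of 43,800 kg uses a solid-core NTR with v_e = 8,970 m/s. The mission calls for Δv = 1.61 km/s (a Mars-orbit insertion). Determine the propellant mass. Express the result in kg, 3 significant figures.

propellant mass ≈ 7200 kg

Using Δv = v_e ln(m₀/m_f): m₀/m_f = exp(Δv / v_e) = exp(1610 / 8970.0) = exp(0.1795) = 1.1966.
m_f = 43,800 / 1.1966 = 36,603.7 kg, so propellant = m₀ − m_f = 43,800 − 36,603.7 = 7,196.3 kg.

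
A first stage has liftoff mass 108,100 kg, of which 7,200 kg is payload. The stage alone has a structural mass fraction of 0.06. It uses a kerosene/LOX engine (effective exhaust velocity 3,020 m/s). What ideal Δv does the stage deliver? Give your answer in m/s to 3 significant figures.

Δv ≈ 6340 m/s

Stage wet mass = m₀ − payload = 108,100 − 7,200 = 100,900 kg.
Stage dry mass = ε × stage wet mass = 0.06 × 100,900 = 6,054 kg.
Burnout mass m_f = stage dry + payload = 6,054 + 7,200 = 13,254 kg.
Δv = v_e · ln(108,100/13,254) = 3020.0 × ln(8.156) = 3020.0 × 2.0988 ≈ 6338 m/s.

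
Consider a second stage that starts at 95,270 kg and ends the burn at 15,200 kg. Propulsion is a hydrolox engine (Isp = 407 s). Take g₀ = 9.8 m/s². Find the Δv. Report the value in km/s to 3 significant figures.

v_e = Isp · g₀ = 407 × 9.8 = 3988.6 m/s.
Δv = v_e · ln(m₀/m_f) = 3988.6 × ln(6.268) = 3988.6 × 1.8354 ≈ 7320.8 m/s.

Δv ≈ 7.32 km/s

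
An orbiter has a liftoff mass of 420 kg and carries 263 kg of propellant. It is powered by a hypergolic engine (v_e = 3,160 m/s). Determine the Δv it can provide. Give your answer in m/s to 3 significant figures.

m_f = m₀ − m_prop = 420 − 263 = 157 kg.
Δv = v_e · ln(m₀/m_f) = 3160.0 × ln(2.675) = 3160.0 × 0.9840 ≈ 3109.5 m/s.

Δv ≈ 3110 m/s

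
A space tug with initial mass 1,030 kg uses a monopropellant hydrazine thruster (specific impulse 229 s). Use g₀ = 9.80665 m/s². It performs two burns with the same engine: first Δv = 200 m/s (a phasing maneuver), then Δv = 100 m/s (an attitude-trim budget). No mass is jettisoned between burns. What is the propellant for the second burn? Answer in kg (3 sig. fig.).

propellant for the second burn ≈ 41.0 kg

v_e = Isp · g₀ = 229 × 9.80665 = 2245.7 m/s.
After the first burn: m = 1030 × exp(−200/2245.7) = 1030 × 0.91479 = 942.234 kg.
After the second burn: m = 942.234 × exp(−100/2245.7) = 942.234 × 0.95645 = 901.2 kg.
Second-burn propellant = 942.234 − 901.2 = 41.034 kg.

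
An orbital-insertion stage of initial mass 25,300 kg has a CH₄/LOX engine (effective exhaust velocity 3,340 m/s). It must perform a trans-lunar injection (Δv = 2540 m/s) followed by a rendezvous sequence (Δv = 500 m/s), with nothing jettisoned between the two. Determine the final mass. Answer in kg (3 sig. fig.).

final mass ≈ 10200 kg

After the first burn: m = 25300 × exp(−2540/3340.0) = 25300 × 0.46744 = 11,826.2 kg.
After the second burn: m = 11,826.2 × exp(−500/3340.0) = 11,826.2 × 0.86097 = 10,182 kg.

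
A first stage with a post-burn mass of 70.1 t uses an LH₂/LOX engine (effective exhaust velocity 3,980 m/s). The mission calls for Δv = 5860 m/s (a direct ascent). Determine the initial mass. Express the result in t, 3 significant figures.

From the ideal rocket equation, m₀/m_f = exp(Δv / v_e) = exp(5860 / 3980.0) = exp(1.4724) = 4.3595.
m₀ = m_f × 4.3595 = 70.1 × 4.3595 = 305.601 t.

initial mass ≈ 306 t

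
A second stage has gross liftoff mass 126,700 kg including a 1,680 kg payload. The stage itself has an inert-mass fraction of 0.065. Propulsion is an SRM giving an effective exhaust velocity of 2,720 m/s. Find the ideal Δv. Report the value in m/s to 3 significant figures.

Stage wet mass = m₀ − payload = 126,700 − 1,680 = 125,020 kg.
Stage dry mass = ε × stage wet mass = 0.065 × 125,020 = 8,126.3 kg.
Burnout mass m_f = stage dry + payload = 8,126.3 + 1,680 = 9,806.3 kg.
Using Δv = v_e ln(m₀/m_f): Δv = v_e · ln(126,700/9,806.3) = 2720.0 × ln(12.92) = 2720.0 × 2.5588 ≈ 6960 m/s.

Δv ≈ 6960 m/s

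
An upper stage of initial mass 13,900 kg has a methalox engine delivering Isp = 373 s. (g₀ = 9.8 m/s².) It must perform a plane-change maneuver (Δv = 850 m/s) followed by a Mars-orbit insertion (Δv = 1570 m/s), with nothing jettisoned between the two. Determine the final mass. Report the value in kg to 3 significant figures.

final mass ≈ 7170 kg

v_e = Isp · g₀ = 373 × 9.8 = 3655.4 m/s.
After the first burn: m = 13900 × exp(−850/3655.4) = 13900 × 0.79252 = 11,016 kg.
After the second burn: m = 11,016 × exp(−1570/3655.4) = 11,016 × 0.65083 = 7,169.54 kg.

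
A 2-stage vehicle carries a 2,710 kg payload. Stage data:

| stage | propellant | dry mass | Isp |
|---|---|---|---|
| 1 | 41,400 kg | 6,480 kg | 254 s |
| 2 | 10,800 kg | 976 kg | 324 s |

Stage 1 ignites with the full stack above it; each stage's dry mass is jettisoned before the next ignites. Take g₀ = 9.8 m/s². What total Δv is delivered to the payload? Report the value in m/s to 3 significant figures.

Ignition mass of stage 1 = 41,400+6,480 + 10,800+976 + 2,710 = 62,366 kg.
Stage 1: m₀ = 62,366 kg, m_f = 62,366 − 41,400 = 20,966 kg; Δv = 254×9.8×ln(2.975) = 2489.2×1.0901 ≈ 2714 m/s.
Stage 2: m₀ = 14,486 kg, m_f = 14,486 − 10,800 = 3,686 kg; Δv = 324×9.8×ln(3.93) = 3175.2×1.3686 ≈ 4346 m/s.
Total Δv = 2714 + 4346 = 7060 m/s.

Δv ≈ 7060 m/s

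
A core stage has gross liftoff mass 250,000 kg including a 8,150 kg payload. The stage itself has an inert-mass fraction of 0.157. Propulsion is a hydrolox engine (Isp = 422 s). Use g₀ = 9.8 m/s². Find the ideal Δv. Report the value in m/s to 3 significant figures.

Stage wet mass = m₀ − payload = 250,000 − 8,150 = 241,850 kg.
Stage dry mass = ε × stage wet mass = 0.157 × 241,850 = 37,970.5 kg.
Burnout mass m_f = stage dry + payload = 37,970.5 + 8,150 = 46,120.5 kg.
v_e = Isp · g₀ = 422 × 9.8 = 4135.6 m/s.
Δv = v_e · ln(250,000/46,120.5) = 4135.6 × ln(5.421) = 4135.6 × 1.6902 ≈ 6990 m/s.

Δv ≈ 6990 m/s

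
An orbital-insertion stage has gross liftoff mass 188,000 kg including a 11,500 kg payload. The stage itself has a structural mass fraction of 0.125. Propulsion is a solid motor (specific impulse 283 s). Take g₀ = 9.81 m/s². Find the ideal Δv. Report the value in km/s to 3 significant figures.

Δv ≈ 4.78 km/s

Stage wet mass = m₀ − payload = 188,000 − 11,500 = 176,500 kg.
Stage dry mass = ε × stage wet mass = 0.125 × 176,500 = 22,062.5 kg.
Burnout mass m_f = stage dry + payload = 22,062.5 + 11,500 = 33,562.5 kg.
v_e = Isp · g₀ = 283 × 9.81 = 2776.2 m/s.
Rocket equation: Δv = v_e · ln(188,000/33,562.5) = 2776.2 × ln(5.601) = 2776.2 × 1.7230 ≈ 4784 m/s.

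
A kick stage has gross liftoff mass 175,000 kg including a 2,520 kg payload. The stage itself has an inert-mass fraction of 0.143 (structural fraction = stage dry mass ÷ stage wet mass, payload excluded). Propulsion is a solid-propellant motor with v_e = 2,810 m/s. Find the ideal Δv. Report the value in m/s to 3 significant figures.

Stage wet mass = m₀ − payload = 175,000 − 2,520 = 172,480 kg.
Stage dry mass = ε × stage wet mass = 0.143 × 172,480 = 24,664.6 kg.
Burnout mass m_f = stage dry + payload = 24,664.6 + 2,520 = 27,184.6 kg.
Δv = v_e · ln(175,000/27,184.6) = 2810.0 × ln(6.437) = 2810.0 × 1.8621 ≈ 5233 m/s.

Δv ≈ 5230 m/s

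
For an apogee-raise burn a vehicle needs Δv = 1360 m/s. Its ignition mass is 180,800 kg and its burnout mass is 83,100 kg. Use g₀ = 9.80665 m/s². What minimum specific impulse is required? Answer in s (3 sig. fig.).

Isp ≈ 178 s

ln(m₀/m_f) = ln(180800/83100) = ln(2.176) = 0.7773.
v_e = Δv / ln(m₀/m_f) = 1360 / 0.7773 = 1749.5 m/s.
Isp = v_e / g₀ = 1749.5 / 9.80665 = 178.4 s.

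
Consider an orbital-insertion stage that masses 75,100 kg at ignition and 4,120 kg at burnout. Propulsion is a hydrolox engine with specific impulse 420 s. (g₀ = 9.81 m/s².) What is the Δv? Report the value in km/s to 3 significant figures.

Δv ≈ 12.0 km/s

v_e = Isp · g₀ = 420 × 9.81 = 4120.2 m/s.
Δv = v_e · ln(m₀/m_f) = 4120.2 × ln(18.23) = 4120.2 × 2.9030 ≈ 11960.8 m/s.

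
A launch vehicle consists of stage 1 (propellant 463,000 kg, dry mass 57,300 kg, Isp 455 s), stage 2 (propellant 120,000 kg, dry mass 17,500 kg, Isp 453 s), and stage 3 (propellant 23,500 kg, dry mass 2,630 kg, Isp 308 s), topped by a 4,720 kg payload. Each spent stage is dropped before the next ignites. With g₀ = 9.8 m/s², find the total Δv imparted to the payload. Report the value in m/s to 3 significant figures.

Ignition mass of stage 1 = 463,000+57,300 + 120,000+17,500 + 23,500+2,630 + 4,720 = 688,650 kg.
Stage 1: m₀ = 688,650 kg, m_f = 688,650 − 463,000 = 225,650 kg; Δv = 455×9.8×ln(3.052) = 4459.0×1.1157 ≈ 4975 m/s.
Stage 2: m₀ = 168,350 kg, m_f = 168,350 − 120,000 = 48,350 kg; Δv = 453×9.8×ln(3.482) = 4439.4×1.2476 ≈ 5539 m/s.
Stage 3: m₀ = 30,850 kg, m_f = 30,850 − 23,500 = 7,350 kg; Δv = 308×9.8×ln(4.197) = 3018.4×1.4344 ≈ 4330 m/s.
Total Δv = 4975 + 5539 + 4330 = 14844 m/s.

Δv ≈ 14800 m/s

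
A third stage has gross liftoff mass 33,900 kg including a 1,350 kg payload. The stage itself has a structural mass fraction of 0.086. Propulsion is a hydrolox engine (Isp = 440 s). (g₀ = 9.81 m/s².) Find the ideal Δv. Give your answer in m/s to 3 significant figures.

Stage wet mass = m₀ − payload = 33,900 − 1,350 = 32,550 kg.
Stage dry mass = ε × stage wet mass = 0.086 × 32,550 = 2,799.3 kg.
Burnout mass m_f = stage dry + payload = 2,799.3 + 1,350 = 4,149.3 kg.
v_e = Isp · g₀ = 440 × 9.81 = 4316.4 m/s.
Using Δv = v_e ln(m₀/m_f): Δv = v_e · ln(33,900/4,149.3) = 4316.4 × ln(8.17) = 4316.4 × 2.1005 ≈ 9066 m/s.

Δv ≈ 9070 m/s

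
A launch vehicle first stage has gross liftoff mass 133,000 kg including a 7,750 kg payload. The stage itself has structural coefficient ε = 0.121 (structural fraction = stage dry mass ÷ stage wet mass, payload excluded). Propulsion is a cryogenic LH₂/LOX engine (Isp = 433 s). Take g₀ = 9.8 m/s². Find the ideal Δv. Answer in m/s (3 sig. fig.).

Stage wet mass = m₀ − payload = 133,000 − 7,750 = 125,250 kg.
Stage dry mass = ε × stage wet mass = 0.121 × 125,250 = 15,155.3 kg.
Burnout mass m_f = stage dry + payload = 15,155.3 + 7,750 = 22,905.3 kg.
v_e = Isp · g₀ = 433 × 9.8 = 4243.4 m/s.
Δv = v_e · ln(133,000/22,905.3) = 4243.4 × ln(5.807) = 4243.4 × 1.7590 ≈ 7464 m/s.

Δv ≈ 7460 m/s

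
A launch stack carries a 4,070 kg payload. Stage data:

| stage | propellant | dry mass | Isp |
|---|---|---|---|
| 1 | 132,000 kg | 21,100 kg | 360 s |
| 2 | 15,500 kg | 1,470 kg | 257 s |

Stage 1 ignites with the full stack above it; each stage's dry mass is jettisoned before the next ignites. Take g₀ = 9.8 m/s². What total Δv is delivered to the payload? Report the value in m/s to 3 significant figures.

Ignition mass of stage 1 = 132,000+21,100 + 15,500+1,470 + 4,070 = 174,140 kg.
Stage 1: m₀ = 174,140 kg, m_f = 174,140 − 132,000 = 42,140 kg; Δv = 360×9.8×ln(4.132) = 3528.0×1.4189 ≈ 5006 m/s.
Stage 2: m₀ = 21,040 kg, m_f = 21,040 − 15,500 = 5,540 kg; Δv = 257×9.8×ln(3.798) = 2518.6×1.3344 ≈ 3361 m/s.
Total Δv = 5006 + 3361 = 8367 m/s.

Δv ≈ 8370 m/s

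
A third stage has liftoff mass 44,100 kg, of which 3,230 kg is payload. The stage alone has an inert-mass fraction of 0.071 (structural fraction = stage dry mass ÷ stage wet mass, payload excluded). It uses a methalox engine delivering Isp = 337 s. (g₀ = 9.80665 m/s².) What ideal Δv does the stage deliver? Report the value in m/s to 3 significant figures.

Δv ≈ 6520 m/s

Stage wet mass = m₀ − payload = 44,100 − 3,230 = 40,870 kg.
Stage dry mass = ε × stage wet mass = 0.071 × 40,870 = 2,901.77 kg.
Burnout mass m_f = stage dry + payload = 2,901.77 + 3,230 = 6,131.77 kg.
v_e = Isp · g₀ = 337 × 9.80665 = 3304.8 m/s.
Rocket equation: Δv = v_e · ln(44,100/6,131.77) = 3304.8 × ln(7.192) = 3304.8 × 1.9730 ≈ 6520 m/s.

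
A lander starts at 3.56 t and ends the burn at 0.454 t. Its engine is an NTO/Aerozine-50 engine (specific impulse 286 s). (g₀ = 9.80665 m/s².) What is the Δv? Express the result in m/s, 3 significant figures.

Δv ≈ 5780 m/s

v_e = Isp · g₀ = 286 × 9.80665 = 2804.7 m/s.
Using Δv = v_e ln(m₀/m_f): Δv = v_e · ln(m₀/m_f) = 2804.7 × ln(7.841) = 2804.7 × 2.0594 ≈ 5776.1 m/s.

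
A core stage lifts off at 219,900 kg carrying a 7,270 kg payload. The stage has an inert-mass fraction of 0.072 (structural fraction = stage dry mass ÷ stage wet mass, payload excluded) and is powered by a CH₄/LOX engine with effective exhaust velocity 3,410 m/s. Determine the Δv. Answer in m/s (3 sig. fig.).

Stage wet mass = m₀ − payload = 219,900 − 7,270 = 212,630 kg.
Stage dry mass = ε × stage wet mass = 0.072 × 212,630 = 15,309.4 kg.
Burnout mass m_f = stage dry + payload = 15,309.4 + 7,270 = 22,579.4 kg.
Δv = v_e · ln(219,900/22,579.4) = 3410.0 × ln(9.739) = 3410.0 × 2.2761 ≈ 7762 m/s.

Δv ≈ 7760 m/s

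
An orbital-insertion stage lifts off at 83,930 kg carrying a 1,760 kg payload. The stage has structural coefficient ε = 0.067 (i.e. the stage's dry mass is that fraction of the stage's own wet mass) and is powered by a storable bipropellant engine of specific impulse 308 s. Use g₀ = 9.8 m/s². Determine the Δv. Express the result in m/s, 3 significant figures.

Stage wet mass = m₀ − payload = 83,930 − 1,760 = 82,170 kg.
Stage dry mass = ε × stage wet mass = 0.067 × 82,170 = 5,505.39 kg.
Burnout mass m_f = stage dry + payload = 5,505.39 + 1,760 = 7,265.39 kg.
v_e = Isp · g₀ = 308 × 9.8 = 3018.4 m/s.
Using Δv = v_e ln(m₀/m_f): Δv = v_e · ln(83,930/7,265.39) = 3018.4 × ln(11.55) = 3018.4 × 2.4469 ≈ 7386 m/s.

Δv ≈ 7390 m/s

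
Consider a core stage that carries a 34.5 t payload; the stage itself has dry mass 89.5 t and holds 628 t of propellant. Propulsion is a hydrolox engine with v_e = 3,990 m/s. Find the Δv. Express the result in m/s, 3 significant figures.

m₀ = payload + dry + propellant = 34.5 + 89.5 + 628 = 752 t.
m_f = payload + dry = 34.5 + 89.5 = 124 t.
Δv = v_e · ln(m₀/m_f) = 3990.0 × ln(6.065) = 3990.0 × 1.8025 ≈ 7191.8 m/s.

Δv ≈ 7190 m/s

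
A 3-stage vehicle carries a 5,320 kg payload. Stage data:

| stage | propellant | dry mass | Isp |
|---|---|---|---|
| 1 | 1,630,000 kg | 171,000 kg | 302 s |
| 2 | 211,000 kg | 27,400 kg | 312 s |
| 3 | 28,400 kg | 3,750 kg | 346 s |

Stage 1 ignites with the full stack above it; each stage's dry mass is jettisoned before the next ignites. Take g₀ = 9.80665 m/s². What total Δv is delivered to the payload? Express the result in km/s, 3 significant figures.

Δv ≈ 13.8 km/s

Ignition mass of stage 1 = 1,630,000+171,000 + 211,000+27,400 + 28,400+3,750 + 5,320 = 2,076,870 kg.
Stage 1: m₀ = 2,076,870 kg, m_f = 2,076,870 − 1,630,000 = 446,870 kg; Δv = 302×9.80665×ln(4.648) = 2961.6×1.5363 ≈ 4550 m/s.
Stage 2: m₀ = 275,870 kg, m_f = 275,870 − 211,000 = 64,870 kg; Δv = 312×9.80665×ln(4.253) = 3059.7×1.4475 ≈ 4429 m/s.
Stage 3: m₀ = 37,470 kg, m_f = 37,470 − 28,400 = 9,070 kg; Δv = 346×9.80665×ln(4.131) = 3393.1×1.4186 ≈ 4813 m/s.
Total Δv = 4550 + 4429 + 4813 = 13792 m/s.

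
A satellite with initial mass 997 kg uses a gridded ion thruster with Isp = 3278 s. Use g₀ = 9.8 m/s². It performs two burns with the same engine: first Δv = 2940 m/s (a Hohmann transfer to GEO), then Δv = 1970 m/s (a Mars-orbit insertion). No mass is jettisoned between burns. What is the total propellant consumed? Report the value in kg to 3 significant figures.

v_e = Isp · g₀ = 3278 × 9.8 = 32124.4 m/s.
After the first burn: m = 997 × exp(−2940/32124.4) = 997 × 0.91254 = 909.802 kg.
After the second burn: m = 909.802 × exp(−1970/32124.4) = 909.802 × 0.94052 = 855.687 kg.
Total propellant = m₀ − m_final = 997 − 855.687 = 141.313 kg.

total propellant consumed ≈ 141 kg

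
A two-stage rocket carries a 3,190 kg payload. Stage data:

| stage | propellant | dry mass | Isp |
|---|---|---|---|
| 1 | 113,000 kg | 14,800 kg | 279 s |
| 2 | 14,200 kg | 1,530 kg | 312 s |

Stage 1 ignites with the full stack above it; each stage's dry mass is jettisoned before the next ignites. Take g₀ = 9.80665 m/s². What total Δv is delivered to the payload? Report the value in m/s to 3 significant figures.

Ignition mass of stage 1 = 113,000+14,800 + 14,200+1,530 + 3,190 = 146,720 kg.
Stage 1: m₀ = 146,720 kg, m_f = 146,720 − 113,000 = 33,720 kg; Δv = 279×9.80665×ln(4.351) = 2736.1×1.4704 ≈ 4023 m/s.
Stage 2: m₀ = 18,920 kg, m_f = 18,920 − 14,200 = 4,720 kg; Δv = 312×9.80665×ln(4.008) = 3059.7×1.3884 ≈ 4248 m/s.
Total Δv = 4023 + 4248 = 8271 m/s.

Δv ≈ 8270 m/s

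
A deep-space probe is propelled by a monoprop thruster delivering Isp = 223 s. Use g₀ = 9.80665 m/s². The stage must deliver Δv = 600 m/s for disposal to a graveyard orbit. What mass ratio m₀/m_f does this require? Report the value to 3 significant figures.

mass ratio ≈ 1.32

v_e = Isp · g₀ = 223 × 9.80665 = 2186.9 m/s.
Rocket equation: m₀/m_f = exp(Δv / v_e) = exp(600 / 2186.9) = exp(0.2744) = 1.3157.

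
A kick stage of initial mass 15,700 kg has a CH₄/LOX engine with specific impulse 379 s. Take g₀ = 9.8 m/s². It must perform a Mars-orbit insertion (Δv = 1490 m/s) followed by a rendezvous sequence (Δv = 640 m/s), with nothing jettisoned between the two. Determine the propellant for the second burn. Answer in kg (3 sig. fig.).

propellant for the second burn ≈ 1660 kg

v_e = Isp · g₀ = 379 × 9.8 = 3714.2 m/s.
After the first burn: m = 15700 × exp(−1490/3714.2) = 15700 × 0.66954 = 10,511.8 kg.
After the second burn: m = 10,511.8 × exp(−640/3714.2) = 10,511.8 × 0.84172 = 8,847.99 kg.
Second-burn propellant = 10,511.8 − 8,847.99 = 1,663.81 kg.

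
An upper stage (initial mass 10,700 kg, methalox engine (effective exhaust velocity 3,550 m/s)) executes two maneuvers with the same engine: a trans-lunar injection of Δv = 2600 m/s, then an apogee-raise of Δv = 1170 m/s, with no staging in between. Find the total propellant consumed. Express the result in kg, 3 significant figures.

total propellant consumed ≈ 7000 kg

After the first burn: m = 10700 × exp(−2600/3550.0) = 10700 × 0.48076 = 5,144.13 kg.
After the second burn: m = 5,144.13 × exp(−1170/3550.0) = 5,144.13 × 0.71923 = 3,699.81 kg.
Total propellant = m₀ − m_final = 10700 − 3,699.81 = 7,000.19 kg.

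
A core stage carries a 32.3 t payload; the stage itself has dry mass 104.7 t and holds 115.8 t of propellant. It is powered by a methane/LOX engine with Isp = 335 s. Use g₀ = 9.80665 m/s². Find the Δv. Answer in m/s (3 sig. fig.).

Δv ≈ 2010 m/s

v_e = Isp · g₀ = 335 × 9.80665 = 3285.2 m/s.
m₀ = payload + dry + propellant = 32.3 + 104.7 + 115.8 = 252.8 t.
m_f = payload + dry = 32.3 + 104.7 = 137 t.
By the Tsiolkovsky rocket equation, Δv = v_e · ln(m₀/m_f) = 3285.2 × ln(1.845) = 3285.2 × 0.6126 ≈ 2012.6 m/s.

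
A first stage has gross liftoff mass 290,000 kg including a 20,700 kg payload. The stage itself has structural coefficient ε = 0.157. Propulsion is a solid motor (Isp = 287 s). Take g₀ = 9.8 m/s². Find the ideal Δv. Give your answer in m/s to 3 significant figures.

Δv ≈ 4300 m/s

Stage wet mass = m₀ − payload = 290,000 − 20,700 = 269,300 kg.
Stage dry mass = ε × stage wet mass = 0.157 × 269,300 = 42,280.1 kg.
Burnout mass m_f = stage dry + payload = 42,280.1 + 20,700 = 62,980.1 kg.
v_e = Isp · g₀ = 287 × 9.8 = 2812.6 m/s.
By the Tsiolkovsky rocket equation, Δv = v_e · ln(290,000/62,980.1) = 2812.6 × ln(4.605) = 2812.6 × 1.5271 ≈ 4295 m/s.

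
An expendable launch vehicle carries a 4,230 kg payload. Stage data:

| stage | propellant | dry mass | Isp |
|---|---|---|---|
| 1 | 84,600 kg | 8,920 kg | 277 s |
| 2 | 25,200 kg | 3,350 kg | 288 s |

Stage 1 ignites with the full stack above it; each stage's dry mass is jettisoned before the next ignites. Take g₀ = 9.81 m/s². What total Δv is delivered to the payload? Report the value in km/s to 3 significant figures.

Ignition mass of stage 1 = 84,600+8,920 + 25,200+3,350 + 4,230 = 126,300 kg.
Stage 1: m₀ = 126,300 kg, m_f = 126,300 − 84,600 = 41,700 kg; Δv = 277×9.81×ln(3.029) = 2717.4×1.1082 ≈ 3011 m/s.
Stage 2: m₀ = 32,780 kg, m_f = 32,780 − 25,200 = 7,580 kg; Δv = 288×9.81×ln(4.325) = 2825.3×1.4643 ≈ 4137 m/s.
Total Δv = 3011 + 4137 = 7148 m/s.

Δv ≈ 7.15 km/s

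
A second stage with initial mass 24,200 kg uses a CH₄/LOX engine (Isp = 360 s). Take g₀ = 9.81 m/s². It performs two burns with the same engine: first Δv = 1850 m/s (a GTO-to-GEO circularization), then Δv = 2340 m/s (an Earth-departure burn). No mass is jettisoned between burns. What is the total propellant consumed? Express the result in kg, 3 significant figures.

total propellant consumed ≈ 16800 kg

v_e = Isp · g₀ = 360 × 9.81 = 3531.6 m/s.
After the first burn: m = 24200 × exp(−1850/3531.6) = 24200 × 0.59224 = 14,332.2 kg.
After the second burn: m = 14,332.2 × exp(−2340/3531.6) = 14,332.2 × 0.51551 = 7,388.39 kg.
Total propellant = m₀ − m_final = 24200 − 7,388.39 = 16,811.61 kg.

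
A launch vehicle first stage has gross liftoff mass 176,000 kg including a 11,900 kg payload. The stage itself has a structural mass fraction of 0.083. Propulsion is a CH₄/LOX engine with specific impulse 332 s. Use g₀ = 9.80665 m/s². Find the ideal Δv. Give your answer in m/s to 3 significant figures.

Δv ≈ 6290 m/s

Stage wet mass = m₀ − payload = 176,000 − 11,900 = 164,100 kg.
Stage dry mass = ε × stage wet mass = 0.083 × 164,100 = 13,620.3 kg.
Burnout mass m_f = stage dry + payload = 13,620.3 + 11,900 = 25,520.3 kg.
v_e = Isp · g₀ = 332 × 9.80665 = 3255.8 m/s.
Rocket equation: Δv = v_e · ln(176,000/25,520.3) = 3255.8 × ln(6.896) = 3255.8 × 1.9310 ≈ 6287 m/s.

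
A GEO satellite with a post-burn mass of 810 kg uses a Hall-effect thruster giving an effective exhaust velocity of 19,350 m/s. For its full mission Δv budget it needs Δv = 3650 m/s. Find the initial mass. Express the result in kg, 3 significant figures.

initial mass ≈ 978 kg

From the ideal rocket equation, m₀/m_f = exp(Δv / v_e) = exp(3650 / 19350.0) = exp(0.1886) = 1.2076.
m₀ = m_f × 1.2076 = 810 × 1.2076 = 978.156 kg.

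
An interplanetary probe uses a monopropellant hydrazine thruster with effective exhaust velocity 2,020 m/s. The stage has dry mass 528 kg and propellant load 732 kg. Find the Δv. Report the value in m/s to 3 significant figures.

Δv ≈ 1760 m/s

m₀ = m_dry + m_prop = 528 + 732 = 1,260 kg.
By the Tsiolkovsky rocket equation, Δv = v_e · ln(m₀/m_f) = 2020.0 × ln(2.386) = 2020.0 × 0.8698 ≈ 1756.9 m/s.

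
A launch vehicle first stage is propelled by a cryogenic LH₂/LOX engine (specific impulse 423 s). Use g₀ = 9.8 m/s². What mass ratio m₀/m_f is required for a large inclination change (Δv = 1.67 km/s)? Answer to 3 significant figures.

mass ratio ≈ 1.50

v_e = Isp · g₀ = 423 × 9.8 = 4145.4 m/s.
By the Tsiolkovsky rocket equation, m₀/m_f = exp(Δv / v_e) = exp(1670 / 4145.4) = exp(0.4029) = 1.4961.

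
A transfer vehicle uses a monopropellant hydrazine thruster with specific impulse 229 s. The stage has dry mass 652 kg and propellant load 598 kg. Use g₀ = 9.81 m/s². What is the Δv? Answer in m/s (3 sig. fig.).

Δv ≈ 1460 m/s

v_e = Isp · g₀ = 229 × 9.81 = 2246.5 m/s.
m₀ = m_dry + m_prop = 652 + 598 = 1,250 kg.
Using Δv = v_e ln(m₀/m_f): Δv = v_e · ln(m₀/m_f) = 2246.5 × ln(1.917) = 2246.5 × 0.6509 ≈ 1462.1 m/s.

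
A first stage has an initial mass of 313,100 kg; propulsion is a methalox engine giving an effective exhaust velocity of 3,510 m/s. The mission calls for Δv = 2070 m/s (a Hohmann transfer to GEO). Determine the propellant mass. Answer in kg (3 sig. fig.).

propellant mass ≈ 139000 kg

m₀/m_f = exp(Δv / v_e) = exp(2070 / 3510.0) = exp(0.5897) = 1.8035.
m_f = 313,100 / 1.8035 = 173,607 kg, so propellant = m₀ − m_f = 313,100 − 173,607 = 139,493 kg.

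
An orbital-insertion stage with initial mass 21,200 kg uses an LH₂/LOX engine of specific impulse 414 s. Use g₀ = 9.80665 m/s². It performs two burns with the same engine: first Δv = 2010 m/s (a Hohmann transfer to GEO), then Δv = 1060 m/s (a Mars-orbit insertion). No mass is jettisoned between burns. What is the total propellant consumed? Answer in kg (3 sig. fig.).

total propellant consumed ≈ 11200 kg

v_e = Isp · g₀ = 414 × 9.80665 = 4060.0 m/s.
After the first burn: m = 21200 × exp(−2010/4060.0) = 21200 × 0.60952 = 12,921.8 kg.
After the second burn: m = 12,921.8 × exp(−1060/4060.0) = 12,921.8 × 0.77021 = 9,952.5 kg.
Total propellant = m₀ − m_final = 21200 − 9,952.5 = 11,247.5 kg.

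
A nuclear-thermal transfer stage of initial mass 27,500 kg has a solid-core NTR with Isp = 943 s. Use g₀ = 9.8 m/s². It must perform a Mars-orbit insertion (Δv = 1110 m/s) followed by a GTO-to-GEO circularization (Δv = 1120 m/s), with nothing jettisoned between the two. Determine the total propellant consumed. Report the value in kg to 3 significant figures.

v_e = Isp · g₀ = 943 × 9.8 = 9241.4 m/s.
After the first burn: m = 27500 × exp(−1110/9241.4) = 27500 × 0.88682 = 24,387.6 kg.
After the second burn: m = 24,387.6 × exp(−1120/9241.4) = 24,387.6 × 0.88586 = 21,604 kg.
Total propellant = m₀ − m_final = 27500 − 21,604 = 5,896 kg.

total propellant consumed ≈ 5900 kg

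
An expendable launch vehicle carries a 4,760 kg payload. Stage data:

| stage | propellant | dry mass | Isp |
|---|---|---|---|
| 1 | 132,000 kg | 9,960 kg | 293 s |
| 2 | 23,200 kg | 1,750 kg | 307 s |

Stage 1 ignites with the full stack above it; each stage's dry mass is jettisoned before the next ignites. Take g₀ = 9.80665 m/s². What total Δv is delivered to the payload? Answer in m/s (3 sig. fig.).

Δv ≈ 8780 m/s

Ignition mass of stage 1 = 132,000+9,960 + 23,200+1,750 + 4,760 = 171,670 kg.
Stage 1: m₀ = 171,670 kg, m_f = 171,670 − 132,000 = 39,670 kg; Δv = 293×9.80665×ln(4.327) = 2873.3×1.4650 ≈ 4209 m/s.
Stage 2: m₀ = 29,710 kg, m_f = 29,710 − 23,200 = 6,510 kg; Δv = 307×9.80665×ln(4.564) = 3010.6×1.5181 ≈ 4571 m/s.
Total Δv = 4209 + 4571 = 8780 m/s.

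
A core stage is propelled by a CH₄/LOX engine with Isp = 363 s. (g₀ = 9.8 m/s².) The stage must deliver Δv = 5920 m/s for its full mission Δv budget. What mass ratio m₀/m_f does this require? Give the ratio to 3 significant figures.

v_e = Isp · g₀ = 363 × 9.8 = 3557.4 m/s.
m₀/m_f = exp(Δv / v_e) = exp(5920 / 3557.4) = exp(1.6641) = 5.2811.

mass ratio ≈ 5.28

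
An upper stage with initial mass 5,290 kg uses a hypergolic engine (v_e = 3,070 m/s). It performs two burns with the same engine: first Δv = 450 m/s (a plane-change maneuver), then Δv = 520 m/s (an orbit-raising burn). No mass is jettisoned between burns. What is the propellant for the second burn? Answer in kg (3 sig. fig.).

propellant for the second burn ≈ 712 kg

After the first burn: m = 5290 × exp(−450/3070.0) = 5290 × 0.86366 = 4,568.76 kg.
After the second burn: m = 4,568.76 × exp(−520/3070.0) = 4,568.76 × 0.84419 = 3,856.9 kg.
Second-burn propellant = 4,568.76 − 3,856.9 = 711.86 kg.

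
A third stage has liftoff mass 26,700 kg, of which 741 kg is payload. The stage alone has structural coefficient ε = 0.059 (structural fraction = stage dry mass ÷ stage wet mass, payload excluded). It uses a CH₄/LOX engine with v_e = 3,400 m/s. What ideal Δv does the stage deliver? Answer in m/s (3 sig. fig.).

Stage wet mass = m₀ − payload = 26,700 − 741 = 25,959 kg.
Stage dry mass = ε × stage wet mass = 0.059 × 25,959 = 1,531.58 kg.
Burnout mass m_f = stage dry + payload = 1,531.58 + 741 = 2,272.58 kg.
Rocket equation: Δv = v_e · ln(26,700/2,272.58) = 3400.0 × ln(11.75) = 3400.0 × 2.4637 ≈ 8377 m/s.

Δv ≈ 8380 m/s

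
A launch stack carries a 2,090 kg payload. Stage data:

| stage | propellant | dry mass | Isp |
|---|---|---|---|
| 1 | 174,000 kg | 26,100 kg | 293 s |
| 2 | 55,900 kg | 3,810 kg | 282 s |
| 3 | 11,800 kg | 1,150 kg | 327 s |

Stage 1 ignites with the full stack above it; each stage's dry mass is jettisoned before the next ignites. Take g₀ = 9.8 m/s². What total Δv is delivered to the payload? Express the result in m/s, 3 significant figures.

Δv ≈ 11600 m/s

Ignition mass of stage 1 = 174,000+26,100 + 55,900+3,810 + 11,800+1,150 + 2,090 = 274,850 kg.
Stage 1: m₀ = 274,850 kg, m_f = 274,850 − 174,000 = 100,850 kg; Δv = 293×9.8×ln(2.725) = 2871.4×1.0026 ≈ 2879 m/s.
Stage 2: m₀ = 74,750 kg, m_f = 74,750 − 55,900 = 18,850 kg; Δv = 282×9.8×ln(3.966) = 2763.6×1.3776 ≈ 3807 m/s.
Stage 3: m₀ = 15,040 kg, m_f = 15,040 − 11,800 = 3,240 kg; Δv = 327×9.8×ln(4.642) = 3204.6×1.5351 ≈ 4920 m/s.
Total Δv = 2879 + 3807 + 4920 = 11606 m/s.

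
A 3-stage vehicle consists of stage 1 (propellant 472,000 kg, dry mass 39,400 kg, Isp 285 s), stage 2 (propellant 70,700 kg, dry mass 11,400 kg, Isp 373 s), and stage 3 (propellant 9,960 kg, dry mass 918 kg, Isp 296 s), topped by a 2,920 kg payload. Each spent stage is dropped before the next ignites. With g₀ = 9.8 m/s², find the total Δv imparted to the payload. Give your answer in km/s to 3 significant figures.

Ignition mass of stage 1 = 472,000+39,400 + 70,700+11,400 + 9,960+918 + 2,920 = 607,298 kg.
Stage 1: m₀ = 607,298 kg, m_f = 607,298 − 472,000 = 135,298 kg; Δv = 285×9.8×ln(4.489) = 2793.0×1.5015 ≈ 4194 m/s.
Stage 2: m₀ = 95,898 kg, m_f = 95,898 − 70,700 = 25,198 kg; Δv = 373×9.8×ln(3.806) = 3655.4×1.3365 ≈ 4886 m/s.
Stage 3: m₀ = 13,798 kg, m_f = 13,798 − 9,960 = 3,838 kg; Δv = 296×9.8×ln(3.595) = 2900.8×1.2796 ≈ 3712 m/s.
Total Δv = 4194 + 4886 + 3712 = 12792 m/s.

Δv ≈ 12.8 km/s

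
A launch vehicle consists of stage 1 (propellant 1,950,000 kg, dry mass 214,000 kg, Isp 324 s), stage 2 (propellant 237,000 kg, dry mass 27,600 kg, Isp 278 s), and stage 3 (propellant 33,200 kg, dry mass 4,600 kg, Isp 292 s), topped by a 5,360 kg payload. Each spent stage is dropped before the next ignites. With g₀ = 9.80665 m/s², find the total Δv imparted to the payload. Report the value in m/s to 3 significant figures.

Δv ≈ 13100 m/s

Ignition mass of stage 1 = 1,950,000+214,000 + 237,000+27,600 + 33,200+4,600 + 5,360 = 2,471,760 kg.
Stage 1: m₀ = 2,471,760 kg, m_f = 2,471,760 − 1,950,000 = 521,760 kg; Δv = 324×9.80665×ln(4.737) = 3177.4×1.5555 ≈ 4942 m/s.
Stage 2: m₀ = 307,760 kg, m_f = 307,760 − 237,000 = 70,760 kg; Δv = 278×9.80665×ln(4.349) = 2726.2×1.4700 ≈ 4008 m/s.
Stage 3: m₀ = 43,160 kg, m_f = 43,160 − 33,200 = 9,960 kg; Δv = 292×9.80665×ln(4.333) = 2863.5×1.4663 ≈ 4199 m/s.
Total Δv = 4942 + 4008 + 4199 = 13149 m/s.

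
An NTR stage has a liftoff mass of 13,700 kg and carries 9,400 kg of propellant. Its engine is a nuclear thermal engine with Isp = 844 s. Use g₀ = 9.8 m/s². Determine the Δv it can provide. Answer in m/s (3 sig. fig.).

Δv ≈ 9580 m/s

v_e = Isp · g₀ = 844 × 9.8 = 8271.2 m/s.
m_f = m₀ − m_prop = 13,700 − 9,400 = 4,300 kg.
Rocket equation: Δv = v_e · ln(m₀/m_f) = 8271.2 × ln(3.186) = 8271.2 × 1.1588 ≈ 9584.5 m/s.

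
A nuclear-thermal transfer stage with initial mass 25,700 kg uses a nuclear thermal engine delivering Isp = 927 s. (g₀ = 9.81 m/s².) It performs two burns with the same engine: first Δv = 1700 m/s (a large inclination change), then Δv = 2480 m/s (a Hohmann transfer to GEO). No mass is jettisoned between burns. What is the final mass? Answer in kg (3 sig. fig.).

final mass ≈ 16200 kg

v_e = Isp · g₀ = 927 × 9.81 = 9093.9 m/s.
After the first burn: m = 25700 × exp(−1700/9093.9) = 25700 × 0.82949 = 21,317.9 kg.
After the second burn: m = 21,317.9 × exp(−2480/9093.9) = 21,317.9 × 0.76131 = 16,229.5 kg.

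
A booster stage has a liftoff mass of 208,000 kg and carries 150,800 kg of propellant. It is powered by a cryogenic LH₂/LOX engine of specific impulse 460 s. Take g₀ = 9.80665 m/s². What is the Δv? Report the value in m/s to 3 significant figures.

v_e = Isp · g₀ = 460 × 9.80665 = 4511.1 m/s.
m_f = m₀ − m_prop = 208,000 − 150,800 = 57,200 kg.
Δv = v_e · ln(m₀/m_f) = 4511.1 × ln(3.636) = 4511.1 × 1.2910 ≈ 5823.7 m/s.

Δv ≈ 5820 m/s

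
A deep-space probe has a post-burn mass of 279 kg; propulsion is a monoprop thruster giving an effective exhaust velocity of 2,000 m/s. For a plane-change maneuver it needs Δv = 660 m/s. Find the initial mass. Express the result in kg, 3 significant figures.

initial mass ≈ 388 kg

Using Δv = v_e ln(m₀/m_f): m₀/m_f = exp(Δv / v_e) = exp(660 / 2000.0) = exp(0.3300) = 1.3910.
m₀ = m_f × 1.3910 = 279 × 1.3910 = 388.089 kg.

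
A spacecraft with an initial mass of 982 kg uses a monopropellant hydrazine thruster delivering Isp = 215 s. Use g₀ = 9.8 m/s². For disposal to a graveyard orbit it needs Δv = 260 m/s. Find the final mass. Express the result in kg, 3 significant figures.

v_e = Isp · g₀ = 215 × 9.8 = 2107.0 m/s.
Rocket equation: m₀/m_f = exp(Δv / v_e) = exp(260 / 2107.0) = exp(0.1234) = 1.1313.
m_f = m₀ / 1.1313 = 982 / 1.1313 = 868.028 kg.

final mass ≈ 868 kg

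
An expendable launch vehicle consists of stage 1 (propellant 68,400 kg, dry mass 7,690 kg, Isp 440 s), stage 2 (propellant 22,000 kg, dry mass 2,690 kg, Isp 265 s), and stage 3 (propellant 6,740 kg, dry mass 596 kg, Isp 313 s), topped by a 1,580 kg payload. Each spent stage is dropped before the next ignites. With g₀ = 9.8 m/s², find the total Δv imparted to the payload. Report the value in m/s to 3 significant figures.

Ignition mass of stage 1 = 68,400+7,690 + 22,000+2,690 + 6,740+596 + 1,580 = 109,696 kg.
Stage 1: m₀ = 109,696 kg, m_f = 109,696 − 68,400 = 41,296 kg; Δv = 440×9.8×ln(2.656) = 4312.0×0.9769 ≈ 4213 m/s.
Stage 2: m₀ = 33,606 kg, m_f = 33,606 − 22,000 = 11,606 kg; Δv = 265×9.8×ln(2.896) = 2597.0×1.0632 ≈ 2761 m/s.
Stage 3: m₀ = 8,916 kg, m_f = 8,916 − 6,740 = 2,176 kg; Δv = 313×9.8×ln(4.097) = 3067.4×1.4104 ≈ 4326 m/s.
Total Δv = 4213 + 2761 + 4326 = 11300 m/s.

Δv ≈ 11300 m/s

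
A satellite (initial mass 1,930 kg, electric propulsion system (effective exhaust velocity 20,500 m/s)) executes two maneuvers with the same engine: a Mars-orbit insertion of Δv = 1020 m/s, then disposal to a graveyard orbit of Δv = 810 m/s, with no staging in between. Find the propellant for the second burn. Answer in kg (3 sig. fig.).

After the first burn: m = 1930 × exp(−1020/20500.0) = 1930 × 0.95146 = 1,836.32 kg.
After the second burn: m = 1,836.32 × exp(−810/20500.0) = 1,836.32 × 0.96126 = 1,765.18 kg.
Second-burn propellant = 1,836.32 − 1,765.18 = 71.14 kg.

propellant for the second burn ≈ 71.1 kg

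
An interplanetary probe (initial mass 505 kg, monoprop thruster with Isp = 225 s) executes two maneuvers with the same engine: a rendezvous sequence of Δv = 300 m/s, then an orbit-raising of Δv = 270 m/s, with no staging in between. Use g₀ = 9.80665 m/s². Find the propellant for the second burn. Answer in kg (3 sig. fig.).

propellant for the second burn ≈ 50.8 kg

v_e = Isp · g₀ = 225 × 9.80665 = 2206.5 m/s.
After the first burn: m = 505 × exp(−300/2206.5) = 505 × 0.87288 = 440.804 kg.
After the second burn: m = 440.804 × exp(−270/2206.5) = 440.804 × 0.88482 = 390.032 kg.
Second-burn propellant = 440.804 − 390.032 = 50.772 kg.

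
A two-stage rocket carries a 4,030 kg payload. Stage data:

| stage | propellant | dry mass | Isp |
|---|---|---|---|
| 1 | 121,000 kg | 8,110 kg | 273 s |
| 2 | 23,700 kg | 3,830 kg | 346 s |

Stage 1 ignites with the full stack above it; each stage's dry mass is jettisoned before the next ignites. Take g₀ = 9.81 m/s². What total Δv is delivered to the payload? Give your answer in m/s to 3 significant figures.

Δv ≈ 8460 m/s

Ignition mass of stage 1 = 121,000+8,110 + 23,700+3,830 + 4,030 = 160,670 kg.
Stage 1: m₀ = 160,670 kg, m_f = 160,670 − 121,000 = 39,670 kg; Δv = 273×9.81×ln(4.05) = 2678.1×1.3988 ≈ 3746 m/s.
Stage 2: m₀ = 31,560 kg, m_f = 31,560 − 23,700 = 7,860 kg; Δv = 346×9.81×ln(4.015) = 3394.3×1.3901 ≈ 4718 m/s.
Total Δv = 3746 + 4718 = 8464 m/s.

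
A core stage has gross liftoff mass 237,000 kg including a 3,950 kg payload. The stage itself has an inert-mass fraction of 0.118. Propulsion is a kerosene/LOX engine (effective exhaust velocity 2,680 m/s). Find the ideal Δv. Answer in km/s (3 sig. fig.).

Stage wet mass = m₀ − payload = 237,000 − 3,950 = 233,050 kg.
Stage dry mass = ε × stage wet mass = 0.118 × 233,050 = 27,499.9 kg.
Burnout mass m_f = stage dry + payload = 27,499.9 + 3,950 = 31,449.9 kg.
Δv = v_e · ln(237,000/31,449.9) = 2680.0 × ln(7.536) = 2680.0 × 2.0197 ≈ 5413 m/s.

Δv ≈ 5.41 km/s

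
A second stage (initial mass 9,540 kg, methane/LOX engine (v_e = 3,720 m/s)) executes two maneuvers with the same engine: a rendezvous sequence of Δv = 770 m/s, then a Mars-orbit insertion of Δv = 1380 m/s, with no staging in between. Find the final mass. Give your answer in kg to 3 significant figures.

final mass ≈ 5350 kg

After the first burn: m = 9540 × exp(−770/3720.0) = 9540 × 0.81303 = 7,756.31 kg.
After the second burn: m = 7,756.31 × exp(−1380/3720.0) = 7,756.31 × 0.69007 = 5,352.4 kg.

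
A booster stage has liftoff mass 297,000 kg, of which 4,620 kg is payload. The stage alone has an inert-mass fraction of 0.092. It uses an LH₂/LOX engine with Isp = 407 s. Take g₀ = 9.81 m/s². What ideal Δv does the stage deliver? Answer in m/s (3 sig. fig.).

Stage wet mass = m₀ − payload = 297,000 − 4,620 = 292,380 kg.
Stage dry mass = ε × stage wet mass = 0.092 × 292,380 = 26,899 kg.
Burnout mass m_f = stage dry + payload = 26,899 + 4,620 = 31,519 kg.
v_e = Isp · g₀ = 407 × 9.81 = 3992.7 m/s.
Rocket equation: Δv = v_e · ln(297,000/31,519) = 3992.7 × ln(9.423) = 3992.7 × 2.2431 ≈ 8956 m/s.

Δv ≈ 8960 m/s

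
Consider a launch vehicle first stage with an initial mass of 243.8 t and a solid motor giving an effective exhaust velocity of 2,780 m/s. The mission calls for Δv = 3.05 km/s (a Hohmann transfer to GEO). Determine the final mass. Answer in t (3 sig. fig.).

By the Tsiolkovsky rocket equation, m₀/m_f = exp(Δv / v_e) = exp(3050 / 2780.0) = exp(1.0971) = 2.9955.
m_f = m₀ / 2.9955 = 243.8 / 2.9955 = 81.3887 t.

final mass ≈ 81.4 t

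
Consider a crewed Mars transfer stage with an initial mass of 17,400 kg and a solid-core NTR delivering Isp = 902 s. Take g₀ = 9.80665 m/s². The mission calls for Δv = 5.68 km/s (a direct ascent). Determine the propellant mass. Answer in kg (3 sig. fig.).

propellant mass ≈ 8240 kg

v_e = Isp · g₀ = 902 × 9.80665 = 8845.6 m/s.
m₀/m_f = exp(Δv / v_e) = exp(5680 / 8845.6) = exp(0.6421) = 1.9005.
m_f = 17,400 / 1.9005 = 9,155.49 kg, so propellant = m₀ − m_f = 17,400 − 9,155.49 = 8,244.51 kg.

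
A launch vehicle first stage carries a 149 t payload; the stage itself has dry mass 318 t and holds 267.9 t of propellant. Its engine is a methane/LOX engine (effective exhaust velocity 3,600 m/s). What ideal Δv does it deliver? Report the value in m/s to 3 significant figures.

m₀ = payload + dry + propellant = 149 + 318 + 267.9 = 734.9 t.
m_f = payload + dry = 149 + 318 = 467 t.
Rocket equation: Δv = v_e · ln(m₀/m_f) = 3600.0 × ln(1.574) = 3600.0 × 0.4534 ≈ 1632.3 m/s.

Δv ≈ 1630 m/s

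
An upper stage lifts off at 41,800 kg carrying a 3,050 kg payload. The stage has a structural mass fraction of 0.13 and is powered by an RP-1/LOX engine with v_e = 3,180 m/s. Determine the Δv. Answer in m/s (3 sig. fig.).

Δv ≈ 5220 m/s

Stage wet mass = m₀ − payload = 41,800 − 3,050 = 38,750 kg.
Stage dry mass = ε × stage wet mass = 0.13 × 38,750 = 5,037.5 kg.
Burnout mass m_f = stage dry + payload = 5,037.5 + 3,050 = 8,087.5 kg.
By the Tsiolkovsky rocket equation, Δv = v_e · ln(41,800/8,087.5) = 3180.0 × ln(5.168) = 3180.0 × 1.6426 ≈ 5223 m/s.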